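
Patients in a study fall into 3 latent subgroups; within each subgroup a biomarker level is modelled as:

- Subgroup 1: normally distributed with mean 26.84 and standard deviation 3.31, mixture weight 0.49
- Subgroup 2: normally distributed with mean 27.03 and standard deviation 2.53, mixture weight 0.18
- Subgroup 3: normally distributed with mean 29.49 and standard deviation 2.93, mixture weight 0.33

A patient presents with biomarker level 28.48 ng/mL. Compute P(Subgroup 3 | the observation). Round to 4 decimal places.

0.3568

The responsibility of component k is w_k f_k(x) divided by Σ_j w_j f_j(x).
Normal densities:
  f_1 = 0.106604
  f_2 = 0.133802
  f_3 = 0.128304
Prior × likelihood for each component:
  w_1·f_1 = 0.49 × 0.106604 = 0.0522361
  w_2·f_2 = 0.18 × 0.133802 = 0.0240844
  w_3·f_3 = 0.33 × 0.128304 = 0.0423403
Marginal: 0.0522361 + 0.0240844 + 0.0423403 = 0.118661
So the posterior for Subgroup 3 is 0.0423403 / 0.118661 ≈ 0.3568.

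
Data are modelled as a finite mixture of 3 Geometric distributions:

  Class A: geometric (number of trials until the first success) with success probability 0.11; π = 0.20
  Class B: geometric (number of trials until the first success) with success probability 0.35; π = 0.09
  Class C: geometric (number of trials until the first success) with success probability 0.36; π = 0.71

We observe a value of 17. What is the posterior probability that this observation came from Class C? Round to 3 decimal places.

P(component k | x) = π_k·f_k(x) / marginal(x), where marginal(x) = Σ_j π_j·f_j(x).
Evaluate each component's likelihood at the observed value:
  L_A = 0.11·(1−0.11)^16 = 0.11·0.154967 = 0.0170464
  L_B = 0.35·(1−0.35)^16 = 0.35·0.00101535 = 0.000355371
  L_C = 0.36·(1−0.36)^16 = 0.36·0.000792282 = 0.000285221
Unnormalised posteriors:
  π_A·L_A = 0.20 × 0.0170464 = 0.00340928
  π_B·L_B = 0.09 × 0.000355371 = 3.19834e-05
  π_C·L_C = 0.71 × 0.000285221 = 0.000202507
Marginal: 0.00340928 + 3.19834e-05 + 0.000202507 = 0.00364377
Responsibility of Class C: 0.000202507 / 0.00364377 ≈ 0.056

0.056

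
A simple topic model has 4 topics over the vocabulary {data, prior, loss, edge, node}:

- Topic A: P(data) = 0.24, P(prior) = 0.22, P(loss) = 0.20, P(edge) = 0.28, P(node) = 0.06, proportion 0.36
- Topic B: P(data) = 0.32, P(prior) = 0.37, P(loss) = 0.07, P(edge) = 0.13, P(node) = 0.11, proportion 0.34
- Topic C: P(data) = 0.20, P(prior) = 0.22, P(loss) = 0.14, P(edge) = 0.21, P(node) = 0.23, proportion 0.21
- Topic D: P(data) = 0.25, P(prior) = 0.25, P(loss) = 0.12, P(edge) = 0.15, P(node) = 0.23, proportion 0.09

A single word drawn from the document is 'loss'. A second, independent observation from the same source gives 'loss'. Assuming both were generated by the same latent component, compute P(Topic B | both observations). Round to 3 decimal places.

P(component k | x) = w_k·f_k(x) / marginal(x), where marginal(x) = Σ_j w_j·f_j(x).
Since both observations come from the same component, the likelihood for component k is f_k(x₁)·f_k(x₂).
  f_A = [P(loss | comp) = 0.20] × [0.2] = 0.04
  f_B = [P(loss | comp) = 0.07] × [0.07] = 0.0049
  f_C = [P(loss | comp) = 0.14] × [0.14] = 0.0196
  f_D = [P(loss | comp) = 0.12] × [0.12] = 0.0144
Weight by the priors:
  w_A·f_A = 0.36 × 0.04 = 0.0144
  w_B·f_B = 0.34 × 0.0049 = 0.001666
  w_C·f_C = 0.21 × 0.0196 = 0.004116
  w_D·f_D = 0.09 × 0.0144 = 0.001296
Marginal: 0.0144 + 0.001666 + 0.004116 + 0.001296 = 0.021478
Responsibility of Topic B: 0.001666 / 0.021478 ≈ 0.078

0.078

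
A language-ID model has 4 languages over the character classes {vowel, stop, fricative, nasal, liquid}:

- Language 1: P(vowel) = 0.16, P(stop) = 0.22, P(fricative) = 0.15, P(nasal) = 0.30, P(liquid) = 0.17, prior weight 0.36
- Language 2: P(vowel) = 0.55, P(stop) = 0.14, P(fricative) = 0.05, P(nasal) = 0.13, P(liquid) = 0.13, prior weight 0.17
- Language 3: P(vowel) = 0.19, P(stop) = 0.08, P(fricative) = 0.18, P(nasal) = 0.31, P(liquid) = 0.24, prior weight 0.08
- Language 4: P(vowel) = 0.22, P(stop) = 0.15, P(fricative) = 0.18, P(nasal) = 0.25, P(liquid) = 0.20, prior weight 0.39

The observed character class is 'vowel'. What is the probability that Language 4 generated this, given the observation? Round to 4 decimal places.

Posterior ∝ prior × likelihood, so P(k | x) ∝ P(Z=k) f_k(x); normalise over all components.
Categorical probabilities:
  f_1 = P(vowel | comp) = 0.16
  f_2 = P(vowel | comp) = 0.55
  f_3 = P(vowel | comp) = 0.19
  f_4 = P(vowel | comp) = 0.22
Weight by the priors:
  P(Z=1)·f_1 = 0.36 × 0.16 = 0.0576
  P(Z=2)·f_2 = 0.17 × 0.55 = 0.0935
  P(Z=3)·f_3 = 0.08 × 0.19 = 0.0152
  P(Z=4)·f_4 = 0.39 × 0.22 = 0.0858
Denominator: 0.0576 + 0.0935 + 0.0152 + 0.0858 = 0.2521
So the posterior for Language 4 is 0.0858 / 0.2521 ≈ 0.3403.

0.3403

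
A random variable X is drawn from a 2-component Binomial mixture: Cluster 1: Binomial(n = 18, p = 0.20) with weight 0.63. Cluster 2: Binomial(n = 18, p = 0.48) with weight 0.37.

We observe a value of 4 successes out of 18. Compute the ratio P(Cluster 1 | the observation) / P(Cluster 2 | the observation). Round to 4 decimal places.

21.3554

Posterior odds = (w_i f_i(x)) / (w_j f_j(x)); the normalising sum cancels.
Component likelihoods at x = 4 successes out of 18:
  L_1 = C(18,4)·0.20^4·0.80^14 = 3060·0.0016·0.0439805 = 0.215328
  L_2 = C(18,4)·0.48^4·0.52^14 = 3060·0.0530842·0.000105693 = 0.0171685
Odds = (0.63/0.37) × (0.215328/0.0171685) = 1.7027 × 12.542 ≈ 21.3554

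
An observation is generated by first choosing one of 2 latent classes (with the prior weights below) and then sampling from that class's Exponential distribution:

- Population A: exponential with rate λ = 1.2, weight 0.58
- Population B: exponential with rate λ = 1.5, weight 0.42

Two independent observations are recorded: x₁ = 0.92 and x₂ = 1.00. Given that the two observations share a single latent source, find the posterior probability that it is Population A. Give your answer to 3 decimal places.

0.611

By Bayes' theorem, P(k | x) = π_k f_k(x) / Σ_j π_j f_j(x).
Since both observations come from the same component, the likelihood for component k is f_k(x₁)·f_k(x₂).
  f_A = [0.397851] × [0.361433] = 0.143796
  f_B = [0.377368] × [0.334695] = 0.126303
Prior × likelihood for each component:
  π_A·f_A = 0.58 × 0.143796 = 0.0834019
  π_B·f_B = 0.42 × 0.126303 = 0.0530474
Denominator: 0.0834019 + 0.0530474 = 0.136449
P(Population A | data) ≈ 0.611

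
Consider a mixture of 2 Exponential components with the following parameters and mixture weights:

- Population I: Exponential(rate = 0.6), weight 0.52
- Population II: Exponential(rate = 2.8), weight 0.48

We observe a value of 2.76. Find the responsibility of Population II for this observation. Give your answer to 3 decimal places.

0.010

Apply Bayes' rule: the posterior for each component is proportional to its prior times its likelihood at x.
Evaluate each component's likelihood at the observed value:
  p_I = 0.6·e^(−0.6·2.76) = 0.6·e^(−1.6560) = 0.114541
  p_II = 2.8·e^(−2.8·2.76) = 2.8·e^(−7.7280) = 0.00123291
Prior × likelihood for each component:
  π_I·p_I = 0.52 × 0.114541 = 0.0595611
  π_II·p_II = 0.48 × 0.00123291 = 0.000591795
Normaliser: 0.0595611 + 0.000591795 = 0.0601529
Responsibility of Population II: 0.000591795 / 0.0601529 ≈ 0.010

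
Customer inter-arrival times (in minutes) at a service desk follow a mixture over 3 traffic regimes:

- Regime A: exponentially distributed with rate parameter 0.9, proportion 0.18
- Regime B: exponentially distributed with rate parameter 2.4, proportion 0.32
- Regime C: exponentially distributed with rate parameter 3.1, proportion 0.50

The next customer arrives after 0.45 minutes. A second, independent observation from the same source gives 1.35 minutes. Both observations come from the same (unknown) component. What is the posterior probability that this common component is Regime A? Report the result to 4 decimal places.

0.4036

Apply Bayes' rule: the posterior for each component is proportional to its prior times its likelihood at x.
Since both observations come from the same component, the likelihood for component k is f_k(x₁)·f_k(x₂).
  p_A = [0.9·e^(−0.9·0.45) = 0.9·e^(−0.4050) = 0.600279] × [0.267039] = 0.160298
  p_B = [2.4·e^(−2.4·0.45) = 2.4·e^(−1.0800) = 0.815029] × [0.0939933] = 0.0766073
  p_C = [3.1·e^(−3.1·0.45) = 3.1·e^(−1.3950) = 0.768282] × [0.0471888] = 0.0362544
Multiply by the mixture weights:
  P(Z=A)·p_A = 0.18 × 0.160298 = 0.0288536
  P(Z=B)·p_B = 0.32 × 0.0766073 = 0.0245143
  P(Z=C)·p_C = 0.50 × 0.0362544 = 0.0181272
Sum: 0.0288536 + 0.0245143 + 0.0181272 = 0.0714952
So the posterior for Regime A is 0.0288536 / 0.0714952 ≈ 0.4036.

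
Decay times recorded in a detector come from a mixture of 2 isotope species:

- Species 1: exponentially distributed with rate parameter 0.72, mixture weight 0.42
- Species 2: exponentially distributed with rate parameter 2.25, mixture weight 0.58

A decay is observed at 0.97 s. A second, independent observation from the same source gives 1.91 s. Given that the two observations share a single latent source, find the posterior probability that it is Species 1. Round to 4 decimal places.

0.8587

P(component k | x) = π_k·f_k(x) / marginal(x), where marginal(x) = Σ_j π_j·f_j(x).
Since both observations come from the same component, the likelihood for component k is f_k(x₁)·f_k(x₂).
  f_1 = [0.358114] × [0.182008] = 0.0651796
  f_2 = [0.253708] × [0.0306057] = 0.00776492
Prior × likelihood for each component:
  π_1·f_1 = 0.42 × 0.0651796 = 0.0273754
  π_2·f_2 = 0.58 × 0.00776492 = 0.00450365
Denominator: 0.0273754 + 0.00450365 = 0.0318791
So the posterior for Species 1 is 0.0273754 / 0.0318791 ≈ 0.8587.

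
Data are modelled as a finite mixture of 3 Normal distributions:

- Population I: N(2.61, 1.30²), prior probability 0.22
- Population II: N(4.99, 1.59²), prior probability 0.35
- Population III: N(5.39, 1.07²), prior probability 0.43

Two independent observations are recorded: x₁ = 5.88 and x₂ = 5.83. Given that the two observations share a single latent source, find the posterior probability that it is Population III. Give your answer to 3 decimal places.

0.751

Apply Bayes' rule: the posterior for each component is proportional to its prior times its likelihood at x.
Since both observations come from the same component, the likelihood for component k is f_k(x₁)·f_k(x₂).
  L_I = [(1/(1.30·√(2π)))·exp(−(5.88−2.61)²/(2·1.30²)) = 0.306879·exp(-3.16358) = 0.012973] × [0.0142803] = 0.000185258
  L_II = [(1/(1.59·√(2π)))·exp(−(5.88−4.99)²/(2·1.59²)) = 0.250907·exp(-0.15666) = 0.214524] × [0.218226] = 0.0468148
  L_III = [(1/(1.07·√(2π)))·exp(−(5.88−5.39)²/(2·1.07²)) = 0.372843·exp(-0.10486) = 0.335728] × [0.342616] = 0.115026
Unnormalised posteriors:
  w_I·L_I = 0.22 × 0.000185258 = 4.07568e-05
  w_II·L_II = 0.35 × 0.0468148 = 0.0163852
  w_III·L_III = 0.43 × 0.115026 = 0.0494611
Sum: 4.07568e-05 + 0.0163852 + 0.0494611 = 0.065887
Responsibility of Population III: 0.0494611 / 0.065887 ≈ 0.751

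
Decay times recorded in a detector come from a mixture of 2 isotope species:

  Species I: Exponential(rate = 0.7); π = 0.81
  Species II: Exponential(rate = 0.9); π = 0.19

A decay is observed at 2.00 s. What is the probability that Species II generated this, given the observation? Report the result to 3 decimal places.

The responsibility of component k is π_k f_k(x) divided by Σ_j π_j f_j(x).
Exponential densities:
  f_I = 0.7·e^(−0.7·2.00) = 0.7·e^(−1.4000) = 0.172618
  f_II = 0.9·e^(−0.9·2.00) = 0.9·e^(−1.8000) = 0.148769
Unnormalised posteriors:
  π_I·f_I = 0.81 × 0.172618 = 0.13982
  π_II·f_II = 0.19 × 0.148769 = 0.0282661
Evidence: 0.13982 + 0.0282661 = 0.168087
P(Species II | data) ≈ 0.168

0.168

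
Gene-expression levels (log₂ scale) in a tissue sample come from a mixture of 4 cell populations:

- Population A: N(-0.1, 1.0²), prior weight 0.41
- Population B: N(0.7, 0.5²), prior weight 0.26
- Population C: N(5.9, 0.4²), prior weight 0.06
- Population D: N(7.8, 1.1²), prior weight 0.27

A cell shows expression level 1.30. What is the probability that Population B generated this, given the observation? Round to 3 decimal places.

0.622

By Bayes' theorem, P(k | x) = π_k f_k(x) / Σ_j π_j f_j(x).
Evaluate each component's likelihood at the observed value:
  p_A = 0.149727
  p_B = 0.388372
  p_C = 1.91041e-29
  p_D = 9.49096e-09
Weight by the priors:
  π_A·p_A = 0.41 × 0.149727 = 0.0613883
  π_B·p_B = 0.26 × 0.388372 = 0.100977
  π_C·p_C = 0.06 × 1.91041e-29 = 1.14625e-30
  π_D·p_D = 0.27 × 9.49096e-09 = 2.56256e-09
Normaliser: 0.0613883 + 0.100977 + 1.14625e-30 + 2.56256e-09 = 0.162365
So the posterior for Population B is 0.100977 / 0.162365 ≈ 0.622.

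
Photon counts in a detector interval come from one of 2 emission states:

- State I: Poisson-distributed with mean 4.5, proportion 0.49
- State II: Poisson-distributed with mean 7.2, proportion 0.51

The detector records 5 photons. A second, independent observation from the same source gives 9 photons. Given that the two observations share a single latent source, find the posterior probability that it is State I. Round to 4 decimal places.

0.2279

The responsibility of component k is π_k f_k(x) divided by Σ_j π_j f_j(x).
Since both observations come from the same component, the likelihood for component k is f_k(x₁)·f_k(x₂).
  f_I = [0.170827] × [0.0231646] = 0.00395713
  f_II = [0.120382] × [0.106982] = 0.0128786
Weight by the priors:
  π_I·f_I = 0.49 × 0.00395713 = 0.00193899
  π_II·f_II = 0.51 × 0.0128786 = 0.00656811
Denominator: 0.00193899 + 0.00656811 = 0.0085071
P(State I | x₁, x₂) = 0.00193899 / 0.0085071 ≈ 0.2279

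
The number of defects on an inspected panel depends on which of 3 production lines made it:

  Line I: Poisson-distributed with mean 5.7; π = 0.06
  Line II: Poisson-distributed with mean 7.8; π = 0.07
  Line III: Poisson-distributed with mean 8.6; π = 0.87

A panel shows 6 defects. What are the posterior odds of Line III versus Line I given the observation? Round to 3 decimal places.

9.411

Since P(k|x) ∝ P(Z=k) f_k(x), the posterior odds are P(Z=i) f_i(x) / (P(Z=j) f_j(x)).
Component likelihoods at x = 6 defects:
  f_I = e^(−5.7)·5.7^6/6! = 0.159382
  f_II = e^(−7.8)·7.8^6/6! = 0.128156
  f_III = e^(−8.6)·8.6^6/6! = 0.103449
Posterior odds = (P(Z=III)·f_III) / (P(Z=I)·f_I) = (0.87·0.103449) / (0.06·0.159382) = 0.0900005 / 0.00956289 ≈ 9.411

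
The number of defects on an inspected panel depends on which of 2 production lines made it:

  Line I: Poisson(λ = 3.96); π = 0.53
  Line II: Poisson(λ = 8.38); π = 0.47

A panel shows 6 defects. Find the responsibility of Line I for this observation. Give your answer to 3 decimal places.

0.511

Apply Bayes' rule: the posterior for each component is proportional to its prior times its likelihood at x.
Evaluate each component's likelihood at the observed value:
  L_I = e^(−3.96)·3.96^6/6! = 0.102102
  L_II = e^(−8.38)·8.38^6/6! = 0.110343
Prior × likelihood for each component:
  w_I·L_I = 0.53 × 0.102102 = 0.0541138
  w_II·L_II = 0.47 × 0.110343 = 0.0518611
Evidence: 0.0541138 + 0.0518611 = 0.105975
P(Line I | the observation) ≈ 0.511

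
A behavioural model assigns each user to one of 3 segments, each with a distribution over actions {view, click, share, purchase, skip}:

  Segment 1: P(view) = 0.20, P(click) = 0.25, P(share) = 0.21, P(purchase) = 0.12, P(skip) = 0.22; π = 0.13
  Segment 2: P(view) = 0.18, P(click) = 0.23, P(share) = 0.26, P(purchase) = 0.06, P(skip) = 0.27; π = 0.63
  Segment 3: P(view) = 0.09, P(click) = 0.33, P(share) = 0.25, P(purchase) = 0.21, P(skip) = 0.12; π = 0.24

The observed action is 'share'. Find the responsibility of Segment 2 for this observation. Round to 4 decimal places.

Apply Bayes' rule: the posterior for each component is proportional to its prior times its likelihood at x.
Component likelihoods at x = 'share':
  L_1 = 0.21
  L_2 = 0.26
  L_3 = 0.25
Prior × likelihood for each component:
  w_1·L_1 = 0.13 × 0.21 = 0.0273
  w_2·L_2 = 0.63 × 0.26 = 0.1638
  w_3·L_3 = 0.24 × 0.25 = 0.06
Evidence: 0.0273 + 0.1638 + 0.06 = 0.2511
P(Segment 2 | the observation) ≈ 0.6523

0.6523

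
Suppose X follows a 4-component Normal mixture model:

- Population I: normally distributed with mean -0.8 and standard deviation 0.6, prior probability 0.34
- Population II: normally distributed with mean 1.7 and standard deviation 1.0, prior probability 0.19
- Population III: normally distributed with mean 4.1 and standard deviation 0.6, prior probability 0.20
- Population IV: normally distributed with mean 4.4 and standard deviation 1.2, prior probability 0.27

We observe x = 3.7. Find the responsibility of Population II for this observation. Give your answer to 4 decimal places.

0.0533

P(component k | x) = π_k·f_k(x) / marginal(x), where marginal(x) = Σ_j π_j·f_j(x).
Component likelihoods at x = 3.7:
  L_I = 4.0572e-13
  L_II = 0.053991
  L_III = 0.532413
  L_IV = 0.280439
Multiply by the mixture weights:
  π_I·L_I = 0.34 × 4.0572e-13 = 1.37945e-13
  π_II·L_II = 0.19 × 0.053991 = 0.0102583
  π_III·L_III = 0.20 × 0.532413 = 0.106483
  π_IV·L_IV = 0.27 × 0.280439 = 0.0757185
Evidence: 1.37945e-13 + 0.0102583 + 0.106483 + 0.0757185 = 0.192459
So the posterior for Population II is 0.0102583 / 0.192459 ≈ 0.0533.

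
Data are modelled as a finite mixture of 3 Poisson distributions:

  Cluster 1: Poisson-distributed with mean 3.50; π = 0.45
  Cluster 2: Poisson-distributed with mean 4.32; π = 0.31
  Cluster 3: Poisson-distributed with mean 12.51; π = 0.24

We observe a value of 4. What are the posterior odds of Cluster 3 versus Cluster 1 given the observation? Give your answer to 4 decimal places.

Only the two components matter; the odds are (π_i f_i(x)) / (π_j f_j(x)).
Poisson probabilities:
  p_1 = e^(−3.50)·3.50^4/4! = 0.188812
  p_2 = e^(−4.32)·4.32^4/4! = 0.193006
  p_3 = e^(−12.51)·12.51^4/4! = 0.00376525
Posterior odds = (π_3·p_3) / (π_1·p_1) = (0.24·0.00376525) / (0.45·0.188812) = 0.00090366 / 0.0849655 ≈ 0.0106

0.0106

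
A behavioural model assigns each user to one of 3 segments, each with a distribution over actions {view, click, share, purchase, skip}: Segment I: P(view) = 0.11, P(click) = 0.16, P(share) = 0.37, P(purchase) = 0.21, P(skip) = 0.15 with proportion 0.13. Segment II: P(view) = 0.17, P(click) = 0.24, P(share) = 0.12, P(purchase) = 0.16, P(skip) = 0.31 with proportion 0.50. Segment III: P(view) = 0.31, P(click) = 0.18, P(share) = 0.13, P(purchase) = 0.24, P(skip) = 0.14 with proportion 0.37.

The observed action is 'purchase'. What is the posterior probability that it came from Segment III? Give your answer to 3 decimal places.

0.453

P(component k | x) = π_k·f_k(x) / marginal(x), where marginal(x) = Σ_j π_j·f_j(x).
Component likelihoods at x = 'purchase':
  p_I = P(purchase | comp) = 0.21
  p_II = P(purchase | comp) = 0.16
  p_III = P(purchase | comp) = 0.24
Multiply by the mixture weights:
  π_I·p_I = 0.13 × 0.21 = 0.0273
  π_II·p_II = 0.50 × 0.16 = 0.08
  π_III·p_III = 0.37 × 0.24 = 0.0888
Normaliser: 0.0273 + 0.08 + 0.0888 = 0.1961
P(Segment III | 'purchase') = 0.0888 / 0.1961 ≈ 0.453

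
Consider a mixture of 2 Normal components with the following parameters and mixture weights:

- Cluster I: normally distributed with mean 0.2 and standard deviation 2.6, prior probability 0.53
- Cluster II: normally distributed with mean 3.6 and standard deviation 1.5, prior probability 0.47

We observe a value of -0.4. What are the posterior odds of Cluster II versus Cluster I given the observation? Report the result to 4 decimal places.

Since P(k|x) ∝ P(Z=k) f_k(x), the posterior odds are P(Z=i) f_i(x) / (P(Z=j) f_j(x)).
Normal densities:
  p_I = (1/(2.6·√(2π)))·exp(−(-0.4−0.2)²/(2·2.6²)) = 0.153439·exp(-0.02663) = 0.149408
  p_II = (1/(1.5·√(2π)))·exp(−(-0.4−3.6)²/(2·1.5²)) = 0.265962·exp(-3.55556) = 0.00759732
Odds = (0.47/0.53) × (0.00759732/0.149408) = 0.886792 × 0.0508497 ≈ 0.0451

0.0451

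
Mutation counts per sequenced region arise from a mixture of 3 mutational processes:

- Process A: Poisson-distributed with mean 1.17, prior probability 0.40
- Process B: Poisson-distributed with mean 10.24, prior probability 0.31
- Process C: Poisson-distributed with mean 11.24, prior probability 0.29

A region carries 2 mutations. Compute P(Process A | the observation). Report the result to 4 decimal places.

Posterior ∝ prior × likelihood, so P(k | x) ∝ P(Z=k) f_k(x); normalise over all components.
Component likelihoods at x = 2 mutations:
  p_A = e^(−1.17)·1.17^2/2! = 0.212431
  p_B = e^(−10.24)·10.24^2/2! = 0.00187238
  p_C = e^(−11.24)·11.24^2/2! = 0.000829913
Weight by the priors:
  P(Z=A)·p_A = 0.40 × 0.212431 = 0.0849723
  P(Z=B)·p_B = 0.31 × 0.00187238 = 0.000580438
  P(Z=C)·p_C = 0.29 × 0.000829913 = 0.000240675
Evidence: 0.0849723 + 0.000580438 + 0.000240675 = 0.0857934
P(Process A | 2 mutations) = 0.0849723 / 0.0857934 ≈ 0.9904

0.9904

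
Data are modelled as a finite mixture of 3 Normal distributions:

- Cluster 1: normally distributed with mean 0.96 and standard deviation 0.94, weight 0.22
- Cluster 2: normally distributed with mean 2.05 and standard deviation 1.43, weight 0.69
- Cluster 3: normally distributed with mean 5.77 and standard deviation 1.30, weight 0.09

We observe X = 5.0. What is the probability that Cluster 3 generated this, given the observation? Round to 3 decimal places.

0.503

Apply Bayes' rule: the posterior for each component is proportional to its prior times its likelihood at x.
Normal densities:
  p_1 = (1/(0.94·√(2π)))·exp(−(5.0−0.96)²/(2·0.94²)) = 0.424407·exp(-9.23585) = 4.13716e-05
  p_2 = (1/(1.43·√(2π)))·exp(−(5.0−2.05)²/(2·1.43²)) = 0.278981·exp(-2.12785) = 0.0332245
  p_3 = (1/(1.30·√(2π)))·exp(−(5.0−5.77)²/(2·1.30²)) = 0.306879·exp(-0.17541) = 0.257505
Prior × likelihood for each component:
  P(Z=1)·p_1 = 0.22 × 4.13716e-05 = 9.10175e-06
  P(Z=2)·p_2 = 0.69 × 0.0332245 = 0.0229249
  P(Z=3)·p_3 = 0.09 × 0.257505 = 0.0231754
Normaliser: 9.10175e-06 + 0.0229249 + 0.0231754 = 0.0461094
Responsibility of Cluster 3: 0.0231754 / 0.0461094 ≈ 0.503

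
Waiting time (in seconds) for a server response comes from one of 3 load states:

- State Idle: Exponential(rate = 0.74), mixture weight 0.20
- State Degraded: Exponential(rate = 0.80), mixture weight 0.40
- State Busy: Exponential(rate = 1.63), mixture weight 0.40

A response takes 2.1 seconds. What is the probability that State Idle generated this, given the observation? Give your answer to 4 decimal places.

0.2789

By Bayes' theorem, P(k | x) = w_k f_k(x) / Σ_j w_j f_j(x).
Exponential densities:
  f_Idle = 0.74·e^(−0.74·2.1) = 0.74·e^(−1.5540) = 0.156437
  f_Degraded = 0.80·e^(−0.80·2.1) = 0.80·e^(−1.6800) = 0.149099
  f_Busy = 1.63·e^(−1.63·2.1) = 1.63·e^(−3.4230) = 0.0531615
Unnormalised posteriors:
  w_Idle·f_Idle = 0.20 × 0.156437 = 0.0312873
  w_Degraded·f_Degraded = 0.40 × 0.149099 = 0.0596397
  w_Busy·f_Busy = 0.40 × 0.0531615 = 0.0212646
Normaliser: 0.0312873 + 0.0596397 + 0.0212646 = 0.112192
P(State Idle | data) = 0.0312873 / 0.112192 ≈ 0.2789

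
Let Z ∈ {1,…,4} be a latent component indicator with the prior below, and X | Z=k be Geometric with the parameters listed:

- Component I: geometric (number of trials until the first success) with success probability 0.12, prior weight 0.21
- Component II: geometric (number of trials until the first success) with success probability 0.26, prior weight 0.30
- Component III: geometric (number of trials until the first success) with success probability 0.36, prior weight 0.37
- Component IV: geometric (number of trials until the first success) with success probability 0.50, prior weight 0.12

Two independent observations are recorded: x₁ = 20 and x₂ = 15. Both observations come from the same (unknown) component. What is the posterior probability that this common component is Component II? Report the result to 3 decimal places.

0.022

Posterior ∝ prior × likelihood, so P(k | x) ∝ π_k f_k(x); normalise over all components.
Since both observations come from the same component, the likelihood for component k is f_k(x₁)·f_k(x₂).
  L_I = [0.12·(1−0.12)^19 = 0.12·0.0881395 = 0.0105767] × [0.0200419] = 0.000211978
  L_II = [0.26·(1−0.26)^19 = 0.26·0.00327644 = 0.000851875] × [0.00383899] = 3.27034e-06
  L_III = [0.36·(1−0.36)^19 = 0.36·0.000207692 = 7.47691e-05] × [0.000696341] = 5.20648e-08
  L_IV = [0.50·(1−0.50)^19 = 0.50·1.90735e-06 = 9.53674e-07] × [3.05176e-05] = 2.91038e-11
Prior × likelihood for each component:
  π_I·L_I = 0.21 × 0.000211978 = 4.45154e-05
  π_II·L_II = 0.30 × 3.27034e-06 = 9.81103e-07
  π_III·L_III = 0.37 × 5.20648e-08 = 1.9264e-08
  π_IV·L_IV = 0.12 × 2.91038e-11 = 3.49246e-12
Marginal: 4.45154e-05 + 9.81103e-07 + 1.9264e-08 + 3.49246e-12 = 4.55157e-05
Responsibility of Component II: 9.81103e-07 / 4.55157e-05 ≈ 0.022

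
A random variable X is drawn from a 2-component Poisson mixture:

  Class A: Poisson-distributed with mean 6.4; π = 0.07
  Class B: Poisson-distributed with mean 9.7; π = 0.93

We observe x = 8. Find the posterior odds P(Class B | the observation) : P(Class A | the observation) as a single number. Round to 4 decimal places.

13.6442

Only the two components matter; the odds are (π_i f_i(x)) / (π_j f_j(x)).
Poisson probabilities:
  L_A = 0.115994
  L_B = 0.119123
Odds = (0.93/0.07) × (0.119123/0.115994) = 13.2857 × 1.02698 ≈ 13.6442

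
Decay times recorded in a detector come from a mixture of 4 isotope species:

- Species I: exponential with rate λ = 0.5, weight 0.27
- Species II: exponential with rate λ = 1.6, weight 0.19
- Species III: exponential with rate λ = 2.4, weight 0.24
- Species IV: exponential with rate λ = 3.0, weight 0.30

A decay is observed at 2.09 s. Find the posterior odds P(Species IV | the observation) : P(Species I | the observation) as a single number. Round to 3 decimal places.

Since P(k|x) ∝ P(Z=k) f_k(x), the posterior odds are P(Z=i) f_i(x) / (P(Z=j) f_j(x)).
Component likelihoods at x = 2.09 s:
  L_I = 0.175846
  L_II = 0.0564728
  L_III = 0.0159144
  L_IV = 0.00567669
Odds = (0.30/0.27) × (0.00567669/0.175846) = 1.11111 × 0.0322822 ≈ 0.036

0.036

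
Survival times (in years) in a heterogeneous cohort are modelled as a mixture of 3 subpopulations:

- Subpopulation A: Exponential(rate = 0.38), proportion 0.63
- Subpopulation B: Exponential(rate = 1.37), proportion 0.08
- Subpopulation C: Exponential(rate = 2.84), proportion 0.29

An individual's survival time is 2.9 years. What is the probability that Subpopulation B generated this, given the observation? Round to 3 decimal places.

Apply Bayes' rule: the posterior for each component is proportional to its prior times its likelihood at x.
Component likelihoods at x = 2.9 years:
  p_A = 0.38·e^(−0.38·2.9) = 0.38·e^(−1.1020) = 0.126238
  p_B = 1.37·e^(−1.37·2.9) = 1.37·e^(−3.9730) = 0.0257791
  p_C = 2.84·e^(−2.84·2.9) = 2.84·e^(−8.2360) = 0.000752435
Prior × likelihood for each component:
  w_A·p_A = 0.63 × 0.126238 = 0.0795301
  w_B·p_B = 0.08 × 0.0257791 = 0.00206233
  w_C·p_C = 0.29 × 0.000752435 = 0.000218206
Evidence: 0.0795301 + 0.00206233 + 0.000218206 = 0.0818107
Responsibility of Subpopulation B: 0.00206233 / 0.0818107 ≈ 0.025

0.025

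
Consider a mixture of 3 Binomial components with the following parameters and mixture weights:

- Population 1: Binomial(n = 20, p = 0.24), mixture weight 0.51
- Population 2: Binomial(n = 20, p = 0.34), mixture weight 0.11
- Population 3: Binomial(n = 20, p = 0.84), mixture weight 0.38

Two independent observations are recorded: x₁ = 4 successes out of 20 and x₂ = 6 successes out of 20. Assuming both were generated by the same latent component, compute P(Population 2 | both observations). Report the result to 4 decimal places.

0.0925

Apply Bayes' rule: the posterior for each component is proportional to its prior times its likelihood at x.
Since both observations come from the same component, the likelihood for component k is f_k(x₁)·f_k(x₂).
  L_1 = [C(20,4)·0.24^4·0.76^16 = 4845·0.00331776·0.0123885 = 0.199139] × [0.15887] = 0.0316372
  L_2 = [C(20,4)·0.34^4·0.66^16 = 4845·0.0133634·0.00129629 = 0.0839291] × [0.178186] = 0.0149549
  L_3 = [C(20,4)·0.84^4·0.16^16 = 4845·0.497871·1.84467e-13 = 4.4497e-10] × [9.81159e-08] = 4.36586e-17
Weight by the priors:
  P(Z=1)·L_1 = 0.51 × 0.0316372 = 0.016135
  P(Z=2)·L_2 = 0.11 × 0.0149549 = 0.00164504
  P(Z=3)·L_3 = 0.38 × 4.36586e-17 = 1.65903e-17
Sum: 0.016135 + 0.00164504 + 1.65903e-17 = 0.01778
P(Population 2 | data) ≈ 0.0925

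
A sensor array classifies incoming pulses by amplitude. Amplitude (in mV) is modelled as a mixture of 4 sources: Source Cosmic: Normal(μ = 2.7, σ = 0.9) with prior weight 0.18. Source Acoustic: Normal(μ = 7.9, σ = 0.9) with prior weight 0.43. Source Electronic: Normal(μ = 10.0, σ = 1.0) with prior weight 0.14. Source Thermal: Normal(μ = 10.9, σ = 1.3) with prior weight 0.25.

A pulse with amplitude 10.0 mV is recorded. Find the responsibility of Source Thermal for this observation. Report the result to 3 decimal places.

By Bayes' theorem, P(k | x) = π_k f_k(x) / Σ_j π_j f_j(x).
Normal densities:
  p_Cosmic = (1/(0.9·√(2π)))·exp(−(10.0−2.7)²/(2·0.9²)) = 0.443269·exp(-32.89506) = 2.29363e-15
  p_Acoustic = (1/(0.9·√(2π)))·exp(−(10.0−7.9)²/(2·0.9²)) = 0.443269·exp(-2.72222) = 0.0291354
  p_Electronic = (1/(1.0·√(2π)))·exp(−(10.0−10.0)²/(2·1.0²)) = 0.398942·exp(-0.00000) = 0.398942
  p_Thermal = (1/(1.3·√(2π)))·exp(−(10.0−10.9)²/(2·1.3²)) = 0.306879·exp(-0.23964) = 0.241485
Unnormalised posteriors:
  π_Cosmic·p_Cosmic = 0.18 × 2.29363e-15 = 4.12854e-16
  π_Acoustic·p_Acoustic = 0.43 × 0.0291354 = 0.0125282
  π_Electronic·p_Electronic = 0.14 × 0.398942 = 0.0558519
  π_Thermal·p_Thermal = 0.25 × 0.241485 = 0.0603713
Sum: 4.12854e-16 + 0.0125282 + 0.0558519 + 0.0603713 = 0.128751
P(Source Thermal | x) ≈ 0.469

0.469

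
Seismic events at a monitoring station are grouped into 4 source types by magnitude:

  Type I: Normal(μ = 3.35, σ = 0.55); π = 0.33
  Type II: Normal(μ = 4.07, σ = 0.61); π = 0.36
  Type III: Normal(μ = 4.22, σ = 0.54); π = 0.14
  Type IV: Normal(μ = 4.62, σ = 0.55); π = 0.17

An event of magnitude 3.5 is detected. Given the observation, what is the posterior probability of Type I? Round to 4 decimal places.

By Bayes' theorem, P(k | x) = w_k f_k(x) / Σ_j w_j f_j(x).
Component likelihoods at x = 3.5:
  f_I = 0.698869
  f_II = 0.422647
  f_III = 0.303722
  f_IV = 0.0912192
Multiply by the mixture weights:
  w_I·f_I = 0.33 × 0.698869 = 0.230627
  w_II·f_II = 0.36 × 0.422647 = 0.152153
  w_III·f_III = 0.14 × 0.303722 = 0.0425211
  w_IV·f_IV = 0.17 × 0.0912192 = 0.0155073
Evidence: 0.230627 + 0.152153 + 0.0425211 + 0.0155073 = 0.440808
Responsibility of Type I: 0.230627 / 0.440808 ≈ 0.5232

0.5232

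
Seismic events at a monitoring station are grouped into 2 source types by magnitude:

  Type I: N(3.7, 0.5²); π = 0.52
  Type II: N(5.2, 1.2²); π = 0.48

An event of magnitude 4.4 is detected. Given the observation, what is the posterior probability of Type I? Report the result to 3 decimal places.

0.549

The responsibility of component k is π_k f_k(x) divided by Σ_j π_j f_j(x).
Normal densities:
  f_I = 0.299455
  f_II = 0.266207
Unnormalised posteriors:
  π_I·f_I = 0.52 × 0.299455 = 0.155717
  π_II·f_II = 0.48 × 0.266207 = 0.127779
Normaliser: 0.155717 + 0.127779 = 0.283496
P(Type I | the observation) ≈ 0.549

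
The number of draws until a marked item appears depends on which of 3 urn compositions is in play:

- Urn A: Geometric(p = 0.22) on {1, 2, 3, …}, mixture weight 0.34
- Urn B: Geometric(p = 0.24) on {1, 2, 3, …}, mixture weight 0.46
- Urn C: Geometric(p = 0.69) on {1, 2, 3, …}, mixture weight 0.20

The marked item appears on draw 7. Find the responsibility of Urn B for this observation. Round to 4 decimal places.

0.5563

Apply Bayes' rule: the posterior for each component is proportional to its prior times its likelihood at x.
Component likelihoods at x = 7:
  f_A = 0.22·(1−0.22)^6 = 0.22·0.2252 = 0.0495439
  f_B = 0.24·(1−0.24)^6 = 0.24·0.1927 = 0.046248
  f_C = 0.69·(1−0.69)^6 = 0.69·0.000887504 = 0.000612378
Prior × likelihood for each component:
  w_A·f_A = 0.34 × 0.0495439 = 0.0168449
  w_B·f_B = 0.46 × 0.046248 = 0.0212741
  w_C·f_C = 0.20 × 0.000612378 = 0.000122476
Evidence: 0.0168449 + 0.0212741 + 0.000122476 = 0.0382415
Responsibility of Urn B: 0.0212741 / 0.0382415 ≈ 0.5563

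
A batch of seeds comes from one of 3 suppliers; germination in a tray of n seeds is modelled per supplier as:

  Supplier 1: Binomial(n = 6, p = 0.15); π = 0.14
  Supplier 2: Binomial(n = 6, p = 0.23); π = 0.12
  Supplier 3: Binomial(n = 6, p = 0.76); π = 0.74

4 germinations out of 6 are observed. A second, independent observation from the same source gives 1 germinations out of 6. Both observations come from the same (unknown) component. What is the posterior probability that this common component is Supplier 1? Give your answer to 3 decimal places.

Apply Bayes' rule: the posterior for each component is proportional to its prior times its likelihood at x.
Since both observations come from the same component, the likelihood for component k is f_k(x₁)·f_k(x₂).
  f_1 = [C(6,4)·0.15^4·0.85^2 = 15·0.00050625·0.7225 = 0.00548648] × [0.399335] = 0.00219094
  f_2 = [C(6,4)·0.23^4·0.77^2 = 15·0.00279841·0.5929 = 0.0248877] × [0.373536] = 0.00929644
  f_3 = [C(6,4)·0.76^4·0.24^2 = 15·0.333622·0.0576 = 0.288249] × [0.00363096] = 0.00104662
Multiply by the mixture weights:
  P(Z=1)·f_1 = 0.14 × 0.00219094 = 0.000306732
  P(Z=2)·f_2 = 0.12 × 0.00929644 = 0.00111557
  P(Z=3)·f_3 = 0.74 × 0.00104662 = 0.000774499
Normaliser: 0.000306732 + 0.00111557 + 0.000774499 = 0.0021968
So the posterior for Supplier 1 is 0.000306732 / 0.0021968 ≈ 0.140.

0.140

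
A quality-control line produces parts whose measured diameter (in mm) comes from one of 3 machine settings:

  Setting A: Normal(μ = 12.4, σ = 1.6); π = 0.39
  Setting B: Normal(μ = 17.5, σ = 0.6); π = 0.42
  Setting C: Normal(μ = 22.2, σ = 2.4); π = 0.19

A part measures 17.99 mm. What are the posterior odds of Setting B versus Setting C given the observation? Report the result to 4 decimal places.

29.5063

The posterior odds equal the prior odds times the likelihood ratio: (P(Z=i)/P(Z=j))·(f_i(x)/f_j(x)).
Normal densities:
  f_A = 0.000557478
  f_B = 0.476358
  f_C = 0.0356874
Odds = (0.42/0.19) × (0.476358/0.0356874) = 2.21053 × 13.3481 ≈ 29.5063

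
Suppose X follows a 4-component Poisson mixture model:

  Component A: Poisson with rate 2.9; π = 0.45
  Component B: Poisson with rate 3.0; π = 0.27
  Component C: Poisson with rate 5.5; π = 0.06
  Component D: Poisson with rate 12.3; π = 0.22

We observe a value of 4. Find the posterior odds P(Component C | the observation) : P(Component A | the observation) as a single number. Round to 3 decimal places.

0.128

Posterior odds = (π_i f_i(x)) / (π_j f_j(x)); the normalising sum cancels.
Evaluate each component's likelihood at the observed value:
  L_A = e^(−2.9)·2.9^4/4! = 0.162154
  L_B = e^(−3.0)·3.0^4/4! = 0.168031
  L_C = e^(−5.5)·5.5^4/4! = 0.155819
  L_D = e^(−12.3)·12.3^4/4! = 0.00434097
0.00934913 / 0.0729691 ≈ 0.128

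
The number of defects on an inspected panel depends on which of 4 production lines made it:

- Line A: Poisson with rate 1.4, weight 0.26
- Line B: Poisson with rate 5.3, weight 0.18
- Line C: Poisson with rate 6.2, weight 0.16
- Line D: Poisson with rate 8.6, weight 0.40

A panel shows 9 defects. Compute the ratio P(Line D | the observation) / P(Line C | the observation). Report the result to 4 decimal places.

The posterior odds equal the prior odds times the likelihood ratio: (π_i/π_j)·(f_i(x)/f_j(x)).
Poisson probabilities:
  p_A = 1.40403e-05
  p_B = 0.0453899
  p_C = 0.0757071
  p_D = 0.130554
Odds = (0.40/0.16) × (0.130554/0.0757071) = 2.5 × 1.72446 ≈ 4.3112

4.3112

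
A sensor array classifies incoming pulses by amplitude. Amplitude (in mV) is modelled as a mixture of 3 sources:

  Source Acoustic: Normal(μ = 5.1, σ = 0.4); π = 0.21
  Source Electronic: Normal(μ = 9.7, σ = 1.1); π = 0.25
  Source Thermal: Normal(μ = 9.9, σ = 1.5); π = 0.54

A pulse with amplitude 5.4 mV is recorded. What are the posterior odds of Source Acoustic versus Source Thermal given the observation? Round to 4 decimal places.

99.0916

Posterior odds = (w_i f_i(x)) / (w_j f_j(x)); the normalising sum cancels.
Evaluate each component's likelihood at the observed value:
  f_Acoustic = (1/(0.4·√(2π)))·exp(−(5.4−5.1)²/(2·0.4²)) = 0.997356·exp(-0.28125) = 0.752844
  f_Electronic = (1/(1.1·√(2π)))·exp(−(5.4−9.7)²/(2·1.1²)) = 0.362675·exp(-7.64050) = 0.000174298
  f_Thermal = (1/(1.5·√(2π)))·exp(−(5.4−9.9)²/(2·1.5²)) = 0.265962·exp(-4.50000) = 0.00295457
Odds = (0.21/0.54) × (0.752844/0.00295457) = 0.388889 × 254.807 ≈ 99.0916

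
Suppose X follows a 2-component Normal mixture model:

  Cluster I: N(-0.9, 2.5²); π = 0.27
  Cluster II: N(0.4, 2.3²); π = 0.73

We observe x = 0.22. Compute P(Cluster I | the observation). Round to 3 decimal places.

The responsibility of component k is π_k f_k(x) divided by Σ_j π_j f_j(x).
Normal densities:
  f_I = 0.14434
  f_II = 0.172923
Weight by the priors:
  π_I·f_I = 0.27 × 0.14434 = 0.0389719
  π_II·f_II = 0.73 × 0.172923 = 0.126234
Sum: 0.0389719 + 0.126234 = 0.165206
So the posterior for Cluster I is 0.0389719 / 0.165206 ≈ 0.236.

0.236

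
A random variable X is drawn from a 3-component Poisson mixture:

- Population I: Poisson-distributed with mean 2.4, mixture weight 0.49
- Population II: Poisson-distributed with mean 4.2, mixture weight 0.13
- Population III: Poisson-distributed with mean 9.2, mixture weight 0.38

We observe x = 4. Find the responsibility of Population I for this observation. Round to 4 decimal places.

The responsibility of component k is π_k f_k(x) divided by Σ_j π_j f_j(x).
Evaluate each component's likelihood at the observed value:
  f_I = 0.125408
  f_II = 0.194424
  f_III = 0.03016
Prior × likelihood for each component:
  π_I·f_I = 0.49 × 0.125408 = 0.0614502
  π_II·f_II = 0.13 × 0.194424 = 0.0252751
  π_III·f_III = 0.38 × 0.03016 = 0.0114608
Normaliser: 0.0614502 + 0.0252751 + 0.0114608 = 0.098186
Responsibility of Population I: 0.0614502 / 0.098186 ≈ 0.6259

0.6259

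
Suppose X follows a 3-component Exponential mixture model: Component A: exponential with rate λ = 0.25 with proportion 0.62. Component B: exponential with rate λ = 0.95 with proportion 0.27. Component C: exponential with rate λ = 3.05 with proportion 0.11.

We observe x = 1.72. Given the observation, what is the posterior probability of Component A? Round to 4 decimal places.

P(component k | x) = P(Z=k)·f_k(x) / marginal(x), where marginal(x) = Σ_j P(Z=j)·f_j(x).
Component likelihoods at x = 1.72:
  p_A = 0.25·e^(−0.25·1.72) = 0.25·e^(−0.4300) = 0.162627
  p_B = 0.95·e^(−0.95·1.72) = 0.95·e^(−1.6340) = 0.18539
  p_C = 3.05·e^(−3.05·1.72) = 3.05·e^(−5.2460) = 0.0160691
Multiply by the mixture weights:
  P(Z=A)·p_A = 0.62 × 0.162627 = 0.100829
  P(Z=B)·p_B = 0.27 × 0.18539 = 0.0500553
  P(Z=C)·p_C = 0.11 × 0.0160691 = 0.0017676
Denominator: 0.100829 + 0.0500553 + 0.0017676 = 0.152652
P(Component A | 1.72) ≈ 0.6605

0.6605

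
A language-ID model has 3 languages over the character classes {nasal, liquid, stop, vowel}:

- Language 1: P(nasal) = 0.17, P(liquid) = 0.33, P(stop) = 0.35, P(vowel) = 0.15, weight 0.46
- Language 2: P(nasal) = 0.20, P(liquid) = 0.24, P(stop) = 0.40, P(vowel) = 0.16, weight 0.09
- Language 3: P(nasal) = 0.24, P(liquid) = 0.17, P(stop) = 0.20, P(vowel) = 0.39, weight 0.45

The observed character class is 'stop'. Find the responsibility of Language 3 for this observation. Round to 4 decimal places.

0.3136

The responsibility of component k is π_k f_k(x) divided by Σ_j π_j f_j(x).
Evaluate each component's likelihood at the observed value:
  f_1 = 0.35
  f_2 = 0.4
  f_3 = 0.2
Weight by the priors:
  π_1·f_1 = 0.46 × 0.35 = 0.161
  π_2·f_2 = 0.09 × 0.4 = 0.036
  π_3·f_3 = 0.45 × 0.2 = 0.09
Denominator: 0.161 + 0.036 + 0.09 = 0.287
Responsibility of Language 3: 0.09 / 0.287 ≈ 0.3136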